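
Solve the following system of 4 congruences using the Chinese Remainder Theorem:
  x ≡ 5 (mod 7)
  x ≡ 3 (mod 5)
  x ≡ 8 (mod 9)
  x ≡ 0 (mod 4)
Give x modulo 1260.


Product of moduli M = 7 · 5 · 9 · 4 = 1260.
Merge one congruence at a time:
  Start: x ≡ 5 (mod 7).
  Combine with x ≡ 3 (mod 5); new modulus lcm = 35.
    Write x = 5 + 7·t and substitute into x ≡ 3 (mod 5): 7·t ≡ 3 − 5 = -2 (mod 5).
    Reduce coefficients mod 5: 2·t ≡ 3 (mod 5).
    The inverse of 2 mod 5 is 3 (since 2·3 = 6 = 1·5 + 1), so t ≡ 3·3 = 9 ≡ 4 (mod 5).
    Then x = 5 + 7·4 = 33, valid modulo lcm(7, 5) = 35: x ≡ 33 (mod 35).
  Combine with x ≡ 8 (mod 9); new modulus lcm = 315.
    Write x = 33 + 35·t and substitute into x ≡ 8 (mod 9): 35·t ≡ 8 − 33 = -25 (mod 9).
    Reduce coefficients mod 9: 8·t ≡ 2 (mod 9).
    The inverse of 8 mod 9 is 8 (since 8·8 = 64 = 7·9 + 1), so t ≡ 8·2 = 16 ≡ 7 (mod 9).
    Then x = 33 + 35·7 = 278, valid modulo lcm(35, 9) = 315: x ≡ 278 (mod 315).
  Combine with x ≡ 0 (mod 4); new modulus lcm = 1260.
    Write x = 278 + 315·t and substitute into x ≡ 0 (mod 4): 315·t ≡ 0 − 278 = -278 (mod 4).
    Reduce coefficients mod 4: 3·t ≡ 2 (mod 4).
    The inverse of 3 mod 4 is 3 (since 3·3 = 9 = 2·4 + 1), so t ≡ 3·2 = 6 ≡ 2 (mod 4).
    Then x = 278 + 315·2 = 908, valid modulo lcm(315, 4) = 1260: x ≡ 908 (mod 1260).
Verify against each original: 908 mod 7 = 5, 908 mod 5 = 3, 908 mod 9 = 8, 908 mod 4 = 0.

x ≡ 908 (mod 1260).


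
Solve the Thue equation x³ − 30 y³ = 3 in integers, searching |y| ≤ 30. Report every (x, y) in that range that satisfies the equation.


The equation is x³ - 30y³ = 3. For fixed y, x³ = 30·y³ + 3, so a solution requires the RHS to be a perfect cube.
Strategy: iterate y from -30 to 30, compute RHS = 30·y³ + 3, and check whether it is a (positive or negative) perfect cube.
Check small values of y:
  y = 0: RHS = 3 is not a perfect cube.
  y = 1: RHS = 33 is not a perfect cube.
  y = -1: RHS = -27 = (-3)³ ⇒ x = -3 works.
  y = 2: RHS = 243 is not a perfect cube.
  y = -2: RHS = -237 is not a perfect cube.
  y = 3: RHS = 813 is not a perfect cube.
  y = -3: RHS = -807 is not a perfect cube.
Continuing the search up to |y| = 30 finds no further solutions beyond those listed.
Collected solutions: (-3, -1).

Solutions (with |y| ≤ 30): (-3, -1).


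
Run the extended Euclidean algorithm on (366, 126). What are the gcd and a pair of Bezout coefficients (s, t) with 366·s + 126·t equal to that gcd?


Euclidean algorithm on (366, 126) — divide until remainder is 0:
  366 = 2 · 126 + 114
  126 = 1 · 114 + 12
  114 = 9 · 12 + 6
  12 = 2 · 6 + 0
gcd(366, 126) = 6.
Track Bezout coefficients alongside the remainders: start with r₀ = 366 = a·1 + b·0 (s = 1, t = 0) and r₁ = 126 = a·0 + b·1 (s = 0, t = 1); each new remainder r_{k+1} = r_{k-1} − q_k·r_k inherits s_{k+1} = s_{k-1} − q_k·s_k, t_{k+1} = t_{k-1} − q_k·t_k, so r_k = a·s_k + b·t_k at every step:
  q = 2: r = 114, s = 1 − 2·0 = 1, t = 0 − 2·1 = -2  (check: 366·1 + 126·(-2) = 114)
  q = 1: r = 12, s = 0 − 1·1 = -1, t = 1 − 1·(-2) = 3  (check: 366·(-1) + 126·3 = 12)
  q = 9: r = 6, s = 1 − 9·(-1) = 10, t = -2 − 9·3 = -29  (check: 366·10 + 126·(-29) = 6)
The row with r = 6 (the gcd) gives the Bezout coefficients s = 10, t = -29.
Result: 366 · (10) + 126 · (-29) = 6.

gcd(366, 126) = 6; s = 10, t = -29 (check: 366·10 + 126·(-29) = 6).


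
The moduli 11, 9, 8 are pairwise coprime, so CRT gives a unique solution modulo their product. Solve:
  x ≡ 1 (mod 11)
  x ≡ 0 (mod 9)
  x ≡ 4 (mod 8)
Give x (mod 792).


Moduli 11, 9, 8 are pairwise coprime; by CRT there is a unique solution modulo M = 11 · 9 · 8 = 792.
Solve pairwise, accumulating the modulus:
  Start with x ≡ 1 (mod 11).
  Combine with x ≡ 0 (mod 9): since gcd(11, 9) = 1, we get a unique residue mod 99.
    Write x = 1 + 11·t and substitute into x ≡ 0 (mod 9): 11·t ≡ 0 − 1 = -1 (mod 9).
    Reduce coefficients mod 9: 2·t ≡ 8 (mod 9).
    The inverse of 2 mod 9 is 5 (since 2·5 = 10 = 1·9 + 1), so t ≡ 5·8 = 40 ≡ 4 (mod 9).
    Then x = 1 + 11·4 = 45, valid modulo lcm(11, 9) = 99: x ≡ 45 (mod 99).
  Combine with x ≡ 4 (mod 8): since gcd(99, 8) = 1, we get a unique residue mod 792.
    Write x = 45 + 99·t and substitute into x ≡ 4 (mod 8): 99·t ≡ 4 − 45 = -41 (mod 8).
    Reduce coefficients mod 8: 3·t ≡ 7 (mod 8).
    The inverse of 3 mod 8 is 3 (since 3·3 = 9 = 1·8 + 1), so t ≡ 3·7 = 21 ≡ 5 (mod 8).
    Then x = 45 + 99·5 = 540, valid modulo lcm(99, 8) = 792: x ≡ 540 (mod 792).
Verify: 540 mod 11 = 1 ✓, 540 mod 9 = 0 ✓, 540 mod 8 = 4 ✓.

x ≡ 540 (mod 792).


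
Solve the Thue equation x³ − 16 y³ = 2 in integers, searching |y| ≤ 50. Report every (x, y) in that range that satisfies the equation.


The equation is x³ - 16y³ = 2. For fixed y, x³ = 16·y³ + 2, so a solution requires the RHS to be a perfect cube.
Strategy: iterate y from -50 to 50, compute RHS = 16·y³ + 2, and check whether it is a (positive or negative) perfect cube.
Check small values of y:
  y = 0: RHS = 2 is not a perfect cube.
  y = 1: RHS = 18 is not a perfect cube.
  y = -1: RHS = -14 is not a perfect cube.
  y = 2: RHS = 130 is not a perfect cube.
  y = -2: RHS = -126 is not a perfect cube.
  y = 3: RHS = 434 is not a perfect cube.
  y = -3: RHS = -430 is not a perfect cube.
Continuing the search up to |y| = 50 finds no solutions either.
No (x, y) in the scanned range satisfies the equation.

No integer solutions with |y| ≤ 50.


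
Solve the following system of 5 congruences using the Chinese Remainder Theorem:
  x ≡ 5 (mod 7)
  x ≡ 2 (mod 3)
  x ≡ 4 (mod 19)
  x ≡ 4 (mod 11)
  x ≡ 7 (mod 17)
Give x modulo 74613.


Product of moduli M = 7 · 3 · 19 · 11 · 17 = 74613.
Merge one congruence at a time:
  Start: x ≡ 5 (mod 7).
  Combine with x ≡ 2 (mod 3); new modulus lcm = 21.
    Write x = 5 + 7·t and substitute into x ≡ 2 (mod 3): 7·t ≡ 2 − 5 = -3 (mod 3).
    Reduce coefficients mod 3: 1·t ≡ 0 (mod 3).
    So t ≡ 0 (mod 3).
    Then x = 5 + 7·0 = 5, valid modulo lcm(7, 3) = 21: x ≡ 5 (mod 21).
  Combine with x ≡ 4 (mod 19); new modulus lcm = 399.
    Write x = 5 + 21·t and substitute into x ≡ 4 (mod 19): 21·t ≡ 4 − 5 = -1 (mod 19).
    Reduce coefficients mod 19: 2·t ≡ 18 (mod 19).
    The inverse of 2 mod 19 is 10 (since 2·10 = 20 = 1·19 + 1), so t ≡ 10·18 = 180 ≡ 9 (mod 19).
    Then x = 5 + 21·9 = 194, valid modulo lcm(21, 19) = 399: x ≡ 194 (mod 399).
  Combine with x ≡ 4 (mod 11); new modulus lcm = 4389.
    Write x = 194 + 399·t and substitute into x ≡ 4 (mod 11): 399·t ≡ 4 − 194 = -190 (mod 11).
    Reduce coefficients mod 11: 3·t ≡ 8 (mod 11).
    The inverse of 3 mod 11 is 4 (since 3·4 = 12 = 1·11 + 1), so t ≡ 4·8 = 32 ≡ 10 (mod 11).
    Then x = 194 + 399·10 = 4184, valid modulo lcm(399, 11) = 4389: x ≡ 4184 (mod 4389).
  Combine with x ≡ 7 (mod 17); new modulus lcm = 74613.
    Write x = 4184 + 4389·t and substitute into x ≡ 7 (mod 17): 4389·t ≡ 7 − 4184 = -4177 (mod 17).
    Reduce coefficients mod 17: 3·t ≡ 5 (mod 17).
    The inverse of 3 mod 17 is 6 (since 3·6 = 18 = 1·17 + 1), so t ≡ 6·5 = 30 ≡ 13 (mod 17).
    Then x = 4184 + 4389·13 = 61241, valid modulo lcm(4389, 17) = 74613: x ≡ 61241 (mod 74613).
Verify against each original: 61241 mod 7 = 5, 61241 mod 3 = 2, 61241 mod 19 = 4, 61241 mod 11 = 4, 61241 mod 17 = 7.

x ≡ 61241 (mod 74613).


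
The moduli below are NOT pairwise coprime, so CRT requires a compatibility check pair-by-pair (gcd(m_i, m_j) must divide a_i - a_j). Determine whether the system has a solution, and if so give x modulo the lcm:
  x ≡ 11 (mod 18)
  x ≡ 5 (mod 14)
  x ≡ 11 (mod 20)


Moduli 18, 14, 20 are not pairwise coprime, so CRT works modulo lcm(m_i) when all pairwise compatibility conditions hold.
Pairwise compatibility: gcd(m_i, m_j) must divide a_i - a_j for every pair.
Merge one congruence at a time:
  Start: x ≡ 11 (mod 18).
  Combine with x ≡ 5 (mod 14): gcd(18, 14) = 2; 5 - 11 = -6, which IS divisible by 2, so compatible.
    Write x = 11 + 18·t and substitute into x ≡ 5 (mod 14): 18·t ≡ 5 − 11 = -6 (mod 14).
    Divide the congruence (and modulus) by g = 2: 9·t ≡ -3 (mod 7).
    Reduce coefficients mod 7: 2·t ≡ 4 (mod 7).
    The inverse of 2 mod 7 is 4 (since 2·4 = 8 = 1·7 + 1), so t ≡ 4·4 = 16 ≡ 2 (mod 7).
    Then x = 11 + 18·2 = 47, valid modulo lcm(18, 14) = 126: x ≡ 47 (mod 126).
  Combine with x ≡ 11 (mod 20): gcd(126, 20) = 2; 11 - 47 = -36, which IS divisible by 2, so compatible.
    Write x = 47 + 126·t and substitute into x ≡ 11 (mod 20): 126·t ≡ 11 − 47 = -36 (mod 20).
    Divide the congruence (and modulus) by g = 2: 63·t ≡ -18 (mod 10).
    Reduce coefficients mod 10: 3·t ≡ 2 (mod 10).
    The inverse of 3 mod 10 is 7 (since 3·7 = 21 = 2·10 + 1), so t ≡ 7·2 = 14 ≡ 4 (mod 10).
    Then x = 47 + 126·4 = 551, valid modulo lcm(126, 20) = 1260: x ≡ 551 (mod 1260).
Verify: 551 mod 18 = 11, 551 mod 14 = 5, 551 mod 20 = 11.

x ≡ 551 (mod 1260).


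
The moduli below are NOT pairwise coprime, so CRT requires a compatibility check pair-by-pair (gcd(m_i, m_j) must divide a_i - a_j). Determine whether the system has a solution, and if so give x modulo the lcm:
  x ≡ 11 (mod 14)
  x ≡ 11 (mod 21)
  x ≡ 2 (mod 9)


Moduli 14, 21, 9 are not pairwise coprime, so CRT works modulo lcm(m_i) when all pairwise compatibility conditions hold.
Pairwise compatibility: gcd(m_i, m_j) must divide a_i - a_j for every pair.
Merge one congruence at a time:
  Start: x ≡ 11 (mod 14).
  Combine with x ≡ 11 (mod 21): gcd(14, 21) = 7; 11 - 11 = 0, which IS divisible by 7, so compatible.
    Write x = 11 + 14·t and substitute into x ≡ 11 (mod 21): 14·t ≡ 11 − 11 = 0 (mod 21).
    Divide the congruence (and modulus) by g = 7: 2·t ≡ 0 (mod 3).
    The inverse of 2 mod 3 is 2 (since 2·2 = 4 = 1·3 + 1), so t ≡ 2·0 = 0 ≡ 0 (mod 3).
    Then x = 11 + 14·0 = 11, valid modulo lcm(14, 21) = 42: x ≡ 11 (mod 42).
  Combine with x ≡ 2 (mod 9): gcd(42, 9) = 3; 2 - 11 = -9, which IS divisible by 3, so compatible.
    Write x = 11 + 42·t and substitute into x ≡ 2 (mod 9): 42·t ≡ 2 − 11 = -9 (mod 9).
    Divide the congruence (and modulus) by g = 3: 14·t ≡ -3 (mod 3).
    Reduce coefficients mod 3: 2·t ≡ 0 (mod 3).
    The inverse of 2 mod 3 is 2 (since 2·2 = 4 = 1·3 + 1), so t ≡ 2·0 = 0 ≡ 0 (mod 3).
    Then x = 11 + 42·0 = 11, valid modulo lcm(42, 9) = 126: x ≡ 11 (mod 126).
Verify: 11 mod 14 = 11, 11 mod 21 = 11, 11 mod 9 = 2.

x ≡ 11 (mod 126).


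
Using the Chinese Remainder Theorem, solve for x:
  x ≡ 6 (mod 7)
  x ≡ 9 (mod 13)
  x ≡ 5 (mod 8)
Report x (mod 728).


Moduli 7, 13, 8 are pairwise coprime; by CRT there is a unique solution modulo M = 7 · 13 · 8 = 728.
Solve pairwise, accumulating the modulus:
  Start with x ≡ 6 (mod 7).
  Combine with x ≡ 9 (mod 13): since gcd(7, 13) = 1, we get a unique residue mod 91.
    Write x = 6 + 7·t and substitute into x ≡ 9 (mod 13): 7·t ≡ 9 − 6 = 3 (mod 13).
    The inverse of 7 mod 13 is 2 (since 7·2 = 14 = 1·13 + 1), so t ≡ 2·3 = 6 ≡ 6 (mod 13).
    Then x = 6 + 7·6 = 48, valid modulo lcm(7, 13) = 91: x ≡ 48 (mod 91).
  Combine with x ≡ 5 (mod 8): since gcd(91, 8) = 1, we get a unique residue mod 728.
    Write x = 48 + 91·t and substitute into x ≡ 5 (mod 8): 91·t ≡ 5 − 48 = -43 (mod 8).
    Reduce coefficients mod 8: 3·t ≡ 5 (mod 8).
    The inverse of 3 mod 8 is 3 (since 3·3 = 9 = 1·8 + 1), so t ≡ 3·5 = 15 ≡ 7 (mod 8).
    Then x = 48 + 91·7 = 685, valid modulo lcm(91, 8) = 728: x ≡ 685 (mod 728).
Verify: 685 mod 7 = 6 ✓, 685 mod 13 = 9 ✓, 685 mod 8 = 5 ✓.

x ≡ 685 (mod 728).


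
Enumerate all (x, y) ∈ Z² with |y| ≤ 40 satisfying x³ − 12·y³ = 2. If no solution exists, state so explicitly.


The equation is x³ - 12y³ = 2. For fixed y, x³ = 12·y³ + 2, so a solution requires the RHS to be a perfect cube.
Strategy: iterate y from -40 to 40, compute RHS = 12·y³ + 2, and check whether it is a (positive or negative) perfect cube.
Check small values of y:
  y = 0: RHS = 2 is not a perfect cube.
  y = 1: RHS = 14 is not a perfect cube.
  y = -1: RHS = -10 is not a perfect cube.
  y = 2: RHS = 98 is not a perfect cube.
  y = -2: RHS = -94 is not a perfect cube.
  y = 3: RHS = 326 is not a perfect cube.
  y = -3: RHS = -322 is not a perfect cube.
Continuing the search up to |y| = 40 finds no solutions either.
No (x, y) in the scanned range satisfies the equation.

No integer solutions with |y| ≤ 40.


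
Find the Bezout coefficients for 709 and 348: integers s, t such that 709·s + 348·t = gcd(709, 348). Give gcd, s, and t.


Euclidean algorithm on (709, 348) — divide until remainder is 0:
  709 = 2 · 348 + 13
  348 = 26 · 13 + 10
  13 = 1 · 10 + 3
  10 = 3 · 3 + 1
  3 = 3 · 1 + 0
gcd(709, 348) = 1.
Track Bezout coefficients alongside the remainders: start with r₀ = 709 = a·1 + b·0 (s = 1, t = 0) and r₁ = 348 = a·0 + b·1 (s = 0, t = 1); each new remainder r_{k+1} = r_{k-1} − q_k·r_k inherits s_{k+1} = s_{k-1} − q_k·s_k, t_{k+1} = t_{k-1} − q_k·t_k, so r_k = a·s_k + b·t_k at every step:
  q = 2: r = 13, s = 1 − 2·0 = 1, t = 0 − 2·1 = -2  (check: 709·1 + 348·(-2) = 13)
  q = 26: r = 10, s = 0 − 26·1 = -26, t = 1 − 26·(-2) = 53  (check: 709·(-26) + 348·53 = 10)
  q = 1: r = 3, s = 1 − 1·(-26) = 27, t = -2 − 1·53 = -55  (check: 709·27 + 348·(-55) = 3)
  q = 3: r = 1, s = -26 − 3·27 = -107, t = 53 − 3·(-55) = 218  (check: 709·(-107) + 348·218 = 1)
The row with r = 1 (the gcd) gives the Bezout coefficients s = -107, t = 218.
Result: 709 · (-107) + 348 · (218) = 1.

gcd(709, 348) = 1; s = -107, t = 218 (check: 709·(-107) + 348·218 = 1).


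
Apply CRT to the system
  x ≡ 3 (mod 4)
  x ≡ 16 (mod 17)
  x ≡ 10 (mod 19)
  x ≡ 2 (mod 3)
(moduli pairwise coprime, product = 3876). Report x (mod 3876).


Product of moduli M = 4 · 17 · 19 · 3 = 3876.
Merge one congruence at a time:
  Start: x ≡ 3 (mod 4).
  Combine with x ≡ 16 (mod 17); new modulus lcm = 68.
    Write x = 3 + 4·t and substitute into x ≡ 16 (mod 17): 4·t ≡ 16 − 3 = 13 (mod 17).
    The inverse of 4 mod 17 is 13 (since 4·13 = 52 = 3·17 + 1), so t ≡ 13·13 = 169 ≡ 16 (mod 17).
    Then x = 3 + 4·16 = 67, valid modulo lcm(4, 17) = 68: x ≡ 67 (mod 68).
  Combine with x ≡ 10 (mod 19); new modulus lcm = 1292.
    Write x = 67 + 68·t and substitute into x ≡ 10 (mod 19): 68·t ≡ 10 − 67 = -57 (mod 19).
    Reduce coefficients mod 19: 11·t ≡ 0 (mod 19).
    The inverse of 11 mod 19 is 7 (since 11·7 = 77 = 4·19 + 1), so t ≡ 7·0 = 0 ≡ 0 (mod 19).
    Then x = 67 + 68·0 = 67, valid modulo lcm(68, 19) = 1292: x ≡ 67 (mod 1292).
  Combine with x ≡ 2 (mod 3); new modulus lcm = 3876.
    Write x = 67 + 1292·t and substitute into x ≡ 2 (mod 3): 1292·t ≡ 2 − 67 = -65 (mod 3).
    Reduce coefficients mod 3: 2·t ≡ 1 (mod 3).
    The inverse of 2 mod 3 is 2 (since 2·2 = 4 = 1·3 + 1), so t ≡ 2·1 = 2 ≡ 2 (mod 3).
    Then x = 67 + 1292·2 = 2651, valid modulo lcm(1292, 3) = 3876: x ≡ 2651 (mod 3876).
Verify against each original: 2651 mod 4 = 3, 2651 mod 17 = 16, 2651 mod 19 = 10, 2651 mod 3 = 2.

x ≡ 2651 (mod 3876).


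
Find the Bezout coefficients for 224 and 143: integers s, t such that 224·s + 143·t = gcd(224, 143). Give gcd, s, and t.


Euclidean algorithm on (224, 143) — divide until remainder is 0:
  224 = 1 · 143 + 81
  143 = 1 · 81 + 62
  81 = 1 · 62 + 19
  62 = 3 · 19 + 5
  19 = 3 · 5 + 4
  5 = 1 · 4 + 1
  4 = 4 · 1 + 0
gcd(224, 143) = 1.
Track Bezout coefficients alongside the remainders: start with r₀ = 224 = a·1 + b·0 (s = 1, t = 0) and r₁ = 143 = a·0 + b·1 (s = 0, t = 1); each new remainder r_{k+1} = r_{k-1} − q_k·r_k inherits s_{k+1} = s_{k-1} − q_k·s_k, t_{k+1} = t_{k-1} − q_k·t_k, so r_k = a·s_k + b·t_k at every step:
  q = 1: r = 81, s = 1 − 1·0 = 1, t = 0 − 1·1 = -1  (check: 224·1 + 143·(-1) = 81)
  q = 1: r = 62, s = 0 − 1·1 = -1, t = 1 − 1·(-1) = 2  (check: 224·(-1) + 143·2 = 62)
  q = 1: r = 19, s = 1 − 1·(-1) = 2, t = -1 − 1·2 = -3  (check: 224·2 + 143·(-3) = 19)
  q = 3: r = 5, s = -1 − 3·2 = -7, t = 2 − 3·(-3) = 11  (check: 224·(-7) + 143·11 = 5)
  q = 3: r = 4, s = 2 − 3·(-7) = 23, t = -3 − 3·11 = -36  (check: 224·23 + 143·(-36) = 4)
  q = 1: r = 1, s = -7 − 1·23 = -30, t = 11 − 1·(-36) = 47  (check: 224·(-30) + 143·47 = 1)
The row with r = 1 (the gcd) gives the Bezout coefficients s = -30, t = 47.
Result: 224 · (-30) + 143 · (47) = 1.

gcd(224, 143) = 1; s = -30, t = 47 (check: 224·(-30) + 143·47 = 1).


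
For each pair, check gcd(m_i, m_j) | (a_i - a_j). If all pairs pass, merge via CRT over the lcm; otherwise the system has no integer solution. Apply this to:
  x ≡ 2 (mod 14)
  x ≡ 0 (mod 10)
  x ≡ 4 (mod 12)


Moduli 14, 10, 12 are not pairwise coprime, so CRT works modulo lcm(m_i) when all pairwise compatibility conditions hold.
Pairwise compatibility: gcd(m_i, m_j) must divide a_i - a_j for every pair.
Merge one congruence at a time:
  Start: x ≡ 2 (mod 14).
  Combine with x ≡ 0 (mod 10): gcd(14, 10) = 2; 0 - 2 = -2, which IS divisible by 2, so compatible.
    Write x = 2 + 14·t and substitute into x ≡ 0 (mod 10): 14·t ≡ 0 − 2 = -2 (mod 10).
    Divide the congruence (and modulus) by g = 2: 7·t ≡ -1 (mod 5).
    Reduce coefficients mod 5: 2·t ≡ 4 (mod 5).
    The inverse of 2 mod 5 is 3 (since 2·3 = 6 = 1·5 + 1), so t ≡ 3·4 = 12 ≡ 2 (mod 5).
    Then x = 2 + 14·2 = 30, valid modulo lcm(14, 10) = 70: x ≡ 30 (mod 70).
  Combine with x ≡ 4 (mod 12): gcd(70, 12) = 2; 4 - 30 = -26, which IS divisible by 2, so compatible.
    Write x = 30 + 70·t and substitute into x ≡ 4 (mod 12): 70·t ≡ 4 − 30 = -26 (mod 12).
    Divide the congruence (and modulus) by g = 2: 35·t ≡ -13 (mod 6).
    Reduce coefficients mod 6: 5·t ≡ 5 (mod 6).
    The inverse of 5 mod 6 is 5 (since 5·5 = 25 = 4·6 + 1), so t ≡ 5·5 = 25 ≡ 1 (mod 6).
    Then x = 30 + 70·1 = 100, valid modulo lcm(70, 12) = 420: x ≡ 100 (mod 420).
Verify: 100 mod 14 = 2, 100 mod 10 = 0, 100 mod 12 = 4.

x ≡ 100 (mod 420).


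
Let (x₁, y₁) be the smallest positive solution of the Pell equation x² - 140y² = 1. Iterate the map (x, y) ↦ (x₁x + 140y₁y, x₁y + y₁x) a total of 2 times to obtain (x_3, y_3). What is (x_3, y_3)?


Step 1: Find the fundamental solution (x₁, y₁) of x² - 140y² = 1.
  Expand √140 as a continued fraction. a₀ = ⌊√140⌋ = 11; iterate m_{k+1} = d_k·a_k − m_k, d_{k+1} = (140 − m_{k+1}²)/d_k, a_{k+1} = ⌊(a₀ + m_{k+1})/d_{k+1}⌋ (starting m₀ = 0, d₀ = 1), with convergents p_k = a_k·p_{k-1} + p_{k-2}, q_k = a_k·q_{k-1} + q_{k-2} (p₋₁ = 1, q₋₁ = 0):
  k = 0: a₀ = 11; p₀/q₀ = 11/1; p₀² − 140·q₀² = 121 − 140 = -19.
  k = 1: m = 11, d = 19, a = ⌊(11 + 11)/19⌋ = 1; p/q = (1·11 + 1)/(1·1 + 0) = 12/1; p² − 140·q² = 144 − 140 = 4.
  k = 2: m = 8, d = 4, a = ⌊(11 + 8)/4⌋ = 4; p/q = (4·12 + 11)/(4·1 + 1) = 59/5; p² − 140·q² = 3481 − 3500 = -19.
  k = 3: m = 8, d = 19, a = ⌊(11 + 8)/19⌋ = 1; p/q = (1·59 + 12)/(1·5 + 1) = 71/6; p² − 140·q² = 5041 − 5040 = 1.
  The first convergent with p² − 140·q² = 1 gives the fundamental solution (x₁, y₁) = (71, 6).
Step 2: Apply the recurrence (x_{n+1}, y_{n+1}) = (x₁x_n + 140y₁y_n, x₁y_n + y₁x_n) repeatedly.
  From (x_1, y_1) = (71, 6): x_2 = 71·71 + 140·6·6 = 10081; y_2 = 71·6 + 6·71 = 852.
  From (x_2, y_2) = (10081, 852): x_3 = 71·10081 + 140·6·852 = 1431431; y_3 = 71·852 + 6·10081 = 120978.
Step 3: Verify x_3² - 140·y_3² = 2048994707761 - 2048994707760 = 1 (should be 1). ✓

(x_1, y_1) = (71, 6); (x_3, y_3) = (1431431, 120978).


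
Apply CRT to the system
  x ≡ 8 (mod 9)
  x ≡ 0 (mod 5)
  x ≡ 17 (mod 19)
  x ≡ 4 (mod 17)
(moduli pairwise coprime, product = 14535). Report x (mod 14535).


Product of moduli M = 9 · 5 · 19 · 17 = 14535.
Merge one congruence at a time:
  Start: x ≡ 8 (mod 9).
  Combine with x ≡ 0 (mod 5); new modulus lcm = 45.
    Write x = 8 + 9·t and substitute into x ≡ 0 (mod 5): 9·t ≡ 0 − 8 = -8 (mod 5).
    Reduce coefficients mod 5: 4·t ≡ 2 (mod 5).
    The inverse of 4 mod 5 is 4 (since 4·4 = 16 = 3·5 + 1), so t ≡ 4·2 = 8 ≡ 3 (mod 5).
    Then x = 8 + 9·3 = 35, valid modulo lcm(9, 5) = 45: x ≡ 35 (mod 45).
  Combine with x ≡ 17 (mod 19); new modulus lcm = 855.
    Write x = 35 + 45·t and substitute into x ≡ 17 (mod 19): 45·t ≡ 17 − 35 = -18 (mod 19).
    Reduce coefficients mod 19: 7·t ≡ 1 (mod 19).
    The inverse of 7 mod 19 is 11 (since 7·11 = 77 = 4·19 + 1), so t ≡ 11·1 = 11 ≡ 11 (mod 19).
    Then x = 35 + 45·11 = 530, valid modulo lcm(45, 19) = 855: x ≡ 530 (mod 855).
  Combine with x ≡ 4 (mod 17); new modulus lcm = 14535.
    Write x = 530 + 855·t and substitute into x ≡ 4 (mod 17): 855·t ≡ 4 − 530 = -526 (mod 17).
    Reduce coefficients mod 17: 5·t ≡ 1 (mod 17).
    The inverse of 5 mod 17 is 7 (since 5·7 = 35 = 2·17 + 1), so t ≡ 7·1 = 7 ≡ 7 (mod 17).
    Then x = 530 + 855·7 = 6515, valid modulo lcm(855, 17) = 14535: x ≡ 6515 (mod 14535).
Verify against each original: 6515 mod 9 = 8, 6515 mod 5 = 0, 6515 mod 19 = 17, 6515 mod 17 = 4.

x ≡ 6515 (mod 14535).


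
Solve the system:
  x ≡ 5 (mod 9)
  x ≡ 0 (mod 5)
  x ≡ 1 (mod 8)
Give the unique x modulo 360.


Moduli 9, 5, 8 are pairwise coprime; by CRT there is a unique solution modulo M = 9 · 5 · 8 = 360.
Solve pairwise, accumulating the modulus:
  Start with x ≡ 5 (mod 9).
  Combine with x ≡ 0 (mod 5): since gcd(9, 5) = 1, we get a unique residue mod 45.
    Write x = 5 + 9·t and substitute into x ≡ 0 (mod 5): 9·t ≡ 0 − 5 = -5 (mod 5).
    Reduce coefficients mod 5: 4·t ≡ 0 (mod 5).
    The inverse of 4 mod 5 is 4 (since 4·4 = 16 = 3·5 + 1), so t ≡ 4·0 = 0 ≡ 0 (mod 5).
    Then x = 5 + 9·0 = 5, valid modulo lcm(9, 5) = 45: x ≡ 5 (mod 45).
  Combine with x ≡ 1 (mod 8): since gcd(45, 8) = 1, we get a unique residue mod 360.
    Write x = 5 + 45·t and substitute into x ≡ 1 (mod 8): 45·t ≡ 1 − 5 = -4 (mod 8).
    Reduce coefficients mod 8: 5·t ≡ 4 (mod 8).
    The inverse of 5 mod 8 is 5 (since 5·5 = 25 = 3·8 + 1), so t ≡ 5·4 = 20 ≡ 4 (mod 8).
    Then x = 5 + 45·4 = 185, valid modulo lcm(45, 8) = 360: x ≡ 185 (mod 360).
Verify: 185 mod 9 = 5 ✓, 185 mod 5 = 0 ✓, 185 mod 8 = 1 ✓.

x ≡ 185 (mod 360).


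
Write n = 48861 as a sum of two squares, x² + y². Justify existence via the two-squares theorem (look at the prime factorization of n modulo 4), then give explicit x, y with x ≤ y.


Step 1: Factor n = 48861 = 3^2 · 61 · 89.
Step 2: Check the mod-4 condition on each prime factor: 3 ≡ 3 (mod 4), exponent 2 (must be even); 61 ≡ 1 (mod 4), exponent 1; 89 ≡ 1 (mod 4), exponent 1.
All primes ≡ 3 (mod 4) appear to even exponent (or don't appear), so by the two-squares theorem n IS expressible as a sum of two squares.
Step 3: Build a representation. Group n = k² · m with k = 3 and m = 61 · 89 = 5429 (a product of primes ≡ 1 (mod 4)); a representation of m scales to one of n via (k·x)² + (k·y)² = k²(x² + y²). Each prime p ≡ 1 (mod 4) is itself a sum of two squares; find a² by testing p − a² for a perfect square:
  61: 61 − 1² = 60, 61 − 2² = 57, 61 − 3² = 52, 61 − 4² = 45, 61 − 5² = 36 = 6² ⇒ 61 = 5² + 6².
  89: 89 − 1² = 88, 89 − 2² = 85, 89 − 3² = 80, 89 − 4² = 73, 89 − 5² = 64 = 8² ⇒ 89 = 5² + 8².
  Combine using the Brahmagupta–Fibonacci identity (a² + b²)(c² + d²) = (ac − bd)² + (ad + bc)² = (ac + bd)² + (ad − bc)²:
  61 · 89 = 5429: from (5² + 6²)(5² + 8²), take (5·5 − 6·8, 5·8 + 6·5) = (25 − 48, 40 + 30) = (-23, 70); dropping signs (only squares matter) gives (23, 70); check 23² + 70² = 529 + 4900 = 5429 ✓.
  Scale by k = 3: (3·23, 3·70) = (69, 210).
Step 4: Order so x ≤ y and verify: 69² + 210² = 4761 + 44100 = 48861 = n. ✓

n = 48861 = 69² + 210² (one valid representation with x ≤ y).


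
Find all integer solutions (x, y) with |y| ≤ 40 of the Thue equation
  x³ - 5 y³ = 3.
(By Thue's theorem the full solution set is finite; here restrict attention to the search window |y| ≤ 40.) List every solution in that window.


The equation is x³ - 5y³ = 3. For fixed y, x³ = 5·y³ + 3, so a solution requires the RHS to be a perfect cube.
Strategy: iterate y from -40 to 40, compute RHS = 5·y³ + 3, and check whether it is a (positive or negative) perfect cube.
Check small values of y:
  y = 0: RHS = 3 is not a perfect cube.
  y = 1: RHS = 8 = (2)³ ⇒ x = 2 works.
  y = -1: RHS = -2 is not a perfect cube.
  y = 2: RHS = 43 is not a perfect cube.
  y = -2: RHS = -37 is not a perfect cube.
  y = 3: RHS = 138 is not a perfect cube.
  y = -3: RHS = -132 is not a perfect cube.
Continuing the search up to |y| = 40 finds no further solutions beyond those listed.
Collected solutions: (2, 1).

Solutions (with |y| ≤ 40): (2, 1).


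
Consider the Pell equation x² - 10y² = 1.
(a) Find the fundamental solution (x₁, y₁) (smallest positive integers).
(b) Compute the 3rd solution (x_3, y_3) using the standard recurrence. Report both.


Step 1: Find the fundamental solution (x₁, y₁) of x² - 10y² = 1.
  Expand √10 as a continued fraction. a₀ = ⌊√10⌋ = 3; iterate m_{k+1} = d_k·a_k − m_k, d_{k+1} = (10 − m_{k+1}²)/d_k, a_{k+1} = ⌊(a₀ + m_{k+1})/d_{k+1}⌋ (starting m₀ = 0, d₀ = 1), with convergents p_k = a_k·p_{k-1} + p_{k-2}, q_k = a_k·q_{k-1} + q_{k-2} (p₋₁ = 1, q₋₁ = 0):
  k = 0: a₀ = 3; p₀/q₀ = 3/1; p₀² − 10·q₀² = 9 − 10 = -1.
  k = 1: m = 3, d = 1, a = ⌊(3 + 3)/1⌋ = 6; p/q = (6·3 + 1)/(6·1 + 0) = 19/6; p² − 10·q² = 361 − 360 = 1.
  The first convergent with p² − 10·q² = 1 gives the fundamental solution (x₁, y₁) = (19, 6).
Step 2: Apply the recurrence (x_{n+1}, y_{n+1}) = (x₁x_n + 10y₁y_n, x₁y_n + y₁x_n) repeatedly.
  From (x_1, y_1) = (19, 6): x_2 = 19·19 + 10·6·6 = 721; y_2 = 19·6 + 6·19 = 228.
  From (x_2, y_2) = (721, 228): x_3 = 19·721 + 10·6·228 = 27379; y_3 = 19·228 + 6·721 = 8658.
Step 3: Verify x_3² - 10·y_3² = 749609641 - 749609640 = 1 (should be 1). ✓

(x_1, y_1) = (19, 6); (x_3, y_3) = (27379, 8658).


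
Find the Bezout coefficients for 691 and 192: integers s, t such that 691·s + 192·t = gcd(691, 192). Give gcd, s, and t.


Euclidean algorithm on (691, 192) — divide until remainder is 0:
  691 = 3 · 192 + 115
  192 = 1 · 115 + 77
  115 = 1 · 77 + 38
  77 = 2 · 38 + 1
  38 = 38 · 1 + 0
gcd(691, 192) = 1.
Track Bezout coefficients alongside the remainders: start with r₀ = 691 = a·1 + b·0 (s = 1, t = 0) and r₁ = 192 = a·0 + b·1 (s = 0, t = 1); each new remainder r_{k+1} = r_{k-1} − q_k·r_k inherits s_{k+1} = s_{k-1} − q_k·s_k, t_{k+1} = t_{k-1} − q_k·t_k, so r_k = a·s_k + b·t_k at every step:
  q = 3: r = 115, s = 1 − 3·0 = 1, t = 0 − 3·1 = -3  (check: 691·1 + 192·(-3) = 115)
  q = 1: r = 77, s = 0 − 1·1 = -1, t = 1 − 1·(-3) = 4  (check: 691·(-1) + 192·4 = 77)
  q = 1: r = 38, s = 1 − 1·(-1) = 2, t = -3 − 1·4 = -7  (check: 691·2 + 192·(-7) = 38)
  q = 2: r = 1, s = -1 − 2·2 = -5, t = 4 − 2·(-7) = 18  (check: 691·(-5) + 192·18 = 1)
The row with r = 1 (the gcd) gives the Bezout coefficients s = -5, t = 18.
Result: 691 · (-5) + 192 · (18) = 1.

gcd(691, 192) = 1; s = -5, t = 18 (check: 691·(-5) + 192·18 = 1).


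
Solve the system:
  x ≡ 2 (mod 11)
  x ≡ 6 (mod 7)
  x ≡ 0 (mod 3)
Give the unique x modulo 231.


Moduli 11, 7, 3 are pairwise coprime; by CRT there is a unique solution modulo M = 11 · 7 · 3 = 231.
Solve pairwise, accumulating the modulus:
  Start with x ≡ 2 (mod 11).
  Combine with x ≡ 6 (mod 7): since gcd(11, 7) = 1, we get a unique residue mod 77.
    Write x = 2 + 11·t and substitute into x ≡ 6 (mod 7): 11·t ≡ 6 − 2 = 4 (mod 7).
    Reduce coefficients mod 7: 4·t ≡ 4 (mod 7).
    The inverse of 4 mod 7 is 2 (since 4·2 = 8 = 1·7 + 1), so t ≡ 2·4 = 8 ≡ 1 (mod 7).
    Then x = 2 + 11·1 = 13, valid modulo lcm(11, 7) = 77: x ≡ 13 (mod 77).
  Combine with x ≡ 0 (mod 3): since gcd(77, 3) = 1, we get a unique residue mod 231.
    Write x = 13 + 77·t and substitute into x ≡ 0 (mod 3): 77·t ≡ 0 − 13 = -13 (mod 3).
    Reduce coefficients mod 3: 2·t ≡ 2 (mod 3).
    The inverse of 2 mod 3 is 2 (since 2·2 = 4 = 1·3 + 1), so t ≡ 2·2 = 4 ≡ 1 (mod 3).
    Then x = 13 + 77·1 = 90, valid modulo lcm(77, 3) = 231: x ≡ 90 (mod 231).
Verify: 90 mod 11 = 2 ✓, 90 mod 7 = 6 ✓, 90 mod 3 = 0 ✓.

x ≡ 90 (mod 231).


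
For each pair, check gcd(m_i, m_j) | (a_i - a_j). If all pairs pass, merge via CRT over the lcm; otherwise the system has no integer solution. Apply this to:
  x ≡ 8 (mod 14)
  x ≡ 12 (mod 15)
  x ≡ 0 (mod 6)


Moduli 14, 15, 6 are not pairwise coprime, so CRT works modulo lcm(m_i) when all pairwise compatibility conditions hold.
Pairwise compatibility: gcd(m_i, m_j) must divide a_i - a_j for every pair.
Merge one congruence at a time:
  Start: x ≡ 8 (mod 14).
  Combine with x ≡ 12 (mod 15): gcd(14, 15) = 1; 12 - 8 = 4, which IS divisible by 1, so compatible.
    Write x = 8 + 14·t and substitute into x ≡ 12 (mod 15): 14·t ≡ 12 − 8 = 4 (mod 15).
    The inverse of 14 mod 15 is 14 (since 14·14 = 196 = 13·15 + 1), so t ≡ 14·4 = 56 ≡ 11 (mod 15).
    Then x = 8 + 14·11 = 162, valid modulo lcm(14, 15) = 210: x ≡ 162 (mod 210).
  Combine with x ≡ 0 (mod 6): gcd(210, 6) = 6; 0 - 162 = -162, which IS divisible by 6, so compatible.
    Write x = 162 + 210·t and substitute into x ≡ 0 (mod 6): 210·t ≡ 0 − 162 = -162 (mod 6).
    Divide the congruence (and modulus) by g = 6: 35·t ≡ -27 (mod 1).
    Modulo 1 every t works; take t = 0.
    Then x = 162 + 210·0 = 162, valid modulo lcm(210, 6) = 210: x ≡ 162 (mod 210).
Verify: 162 mod 14 = 8, 162 mod 15 = 12, 162 mod 6 = 0.

x ≡ 162 (mod 210).


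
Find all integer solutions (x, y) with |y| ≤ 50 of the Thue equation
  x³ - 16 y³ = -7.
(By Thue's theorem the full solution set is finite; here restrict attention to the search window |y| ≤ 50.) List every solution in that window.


The equation is x³ - 16y³ = -7. For fixed y, x³ = 16·y³ − 7, so a solution requires the RHS to be a perfect cube.
Strategy: iterate y from -50 to 50, compute RHS = 16·y³ − 7, and check whether it is a (positive or negative) perfect cube.
Check small values of y:
  y = 0: RHS = -7 is not a perfect cube.
  y = 1: RHS = 9 is not a perfect cube.
  y = -1: RHS = -23 is not a perfect cube.
  y = 2: RHS = 121 is not a perfect cube.
  y = -2: RHS = -135 is not a perfect cube.
  y = 3: RHS = 425 is not a perfect cube.
  y = -3: RHS = -439 is not a perfect cube.
Continuing the search up to |y| = 50 finds no solutions either.
No (x, y) in the scanned range satisfies the equation.

No integer solutions with |y| ≤ 50.


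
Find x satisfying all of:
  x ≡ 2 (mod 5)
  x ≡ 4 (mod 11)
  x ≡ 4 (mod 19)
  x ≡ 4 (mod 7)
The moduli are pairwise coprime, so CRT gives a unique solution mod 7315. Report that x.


Product of moduli M = 5 · 11 · 19 · 7 = 7315.
Merge one congruence at a time:
  Start: x ≡ 2 (mod 5).
  Combine with x ≡ 4 (mod 11); new modulus lcm = 55.
    Write x = 2 + 5·t and substitute into x ≡ 4 (mod 11): 5·t ≡ 4 − 2 = 2 (mod 11).
    The inverse of 5 mod 11 is 9 (since 5·9 = 45 = 4·11 + 1), so t ≡ 9·2 = 18 ≡ 7 (mod 11).
    Then x = 2 + 5·7 = 37, valid modulo lcm(5, 11) = 55: x ≡ 37 (mod 55).
  Combine with x ≡ 4 (mod 19); new modulus lcm = 1045.
    Write x = 37 + 55·t and substitute into x ≡ 4 (mod 19): 55·t ≡ 4 − 37 = -33 (mod 19).
    Reduce coefficients mod 19: 17·t ≡ 5 (mod 19).
    The inverse of 17 mod 19 is 9 (since 17·9 = 153 = 8·19 + 1), so t ≡ 9·5 = 45 ≡ 7 (mod 19).
    Then x = 37 + 55·7 = 422, valid modulo lcm(55, 19) = 1045: x ≡ 422 (mod 1045).
  Combine with x ≡ 4 (mod 7); new modulus lcm = 7315.
    Write x = 422 + 1045·t and substitute into x ≡ 4 (mod 7): 1045·t ≡ 4 − 422 = -418 (mod 7).
    Reduce coefficients mod 7: 2·t ≡ 2 (mod 7).
    The inverse of 2 mod 7 is 4 (since 2·4 = 8 = 1·7 + 1), so t ≡ 4·2 = 8 ≡ 1 (mod 7).
    Then x = 422 + 1045·1 = 1467, valid modulo lcm(1045, 7) = 7315: x ≡ 1467 (mod 7315).
Verify against each original: 1467 mod 5 = 2, 1467 mod 11 = 4, 1467 mod 19 = 4, 1467 mod 7 = 4.

x ≡ 1467 (mod 7315).


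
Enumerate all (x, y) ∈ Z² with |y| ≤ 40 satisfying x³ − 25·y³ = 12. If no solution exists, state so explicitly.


The equation is x³ - 25y³ = 12. For fixed y, x³ = 25·y³ + 12, so a solution requires the RHS to be a perfect cube.
Strategy: iterate y from -40 to 40, compute RHS = 25·y³ + 12, and check whether it is a (positive or negative) perfect cube.
Check small values of y:
  y = 0: RHS = 12 is not a perfect cube.
  y = 1: RHS = 37 is not a perfect cube.
  y = -1: RHS = -13 is not a perfect cube.
  y = 2: RHS = 212 is not a perfect cube.
  y = -2: RHS = -188 is not a perfect cube.
  y = 3: RHS = 687 is not a perfect cube.
  y = -3: RHS = -663 is not a perfect cube.
Continuing the search up to |y| = 40 finds no solutions either.
No (x, y) in the scanned range satisfies the equation.

No integer solutions with |y| ≤ 40.


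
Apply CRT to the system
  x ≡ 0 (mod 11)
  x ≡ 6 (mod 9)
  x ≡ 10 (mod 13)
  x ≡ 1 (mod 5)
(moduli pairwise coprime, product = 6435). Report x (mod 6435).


Product of moduli M = 11 · 9 · 13 · 5 = 6435.
Merge one congruence at a time:
  Start: x ≡ 0 (mod 11).
  Combine with x ≡ 6 (mod 9); new modulus lcm = 99.
    Write x = 0 + 11·t and substitute into x ≡ 6 (mod 9): 11·t ≡ 6 − 0 = 6 (mod 9).
    Reduce coefficients mod 9: 2·t ≡ 6 (mod 9).
    The inverse of 2 mod 9 is 5 (since 2·5 = 10 = 1·9 + 1), so t ≡ 5·6 = 30 ≡ 3 (mod 9).
    Then x = 0 + 11·3 = 33, valid modulo lcm(11, 9) = 99: x ≡ 33 (mod 99).
  Combine with x ≡ 10 (mod 13); new modulus lcm = 1287.
    Write x = 33 + 99·t and substitute into x ≡ 10 (mod 13): 99·t ≡ 10 − 33 = -23 (mod 13).
    Reduce coefficients mod 13: 8·t ≡ 3 (mod 13).
    The inverse of 8 mod 13 is 5 (since 8·5 = 40 = 3·13 + 1), so t ≡ 5·3 = 15 ≡ 2 (mod 13).
    Then x = 33 + 99·2 = 231, valid modulo lcm(99, 13) = 1287: x ≡ 231 (mod 1287).
  Combine with x ≡ 1 (mod 5); new modulus lcm = 6435.
    Write x = 231 + 1287·t and substitute into x ≡ 1 (mod 5): 1287·t ≡ 1 − 231 = -230 (mod 5).
    Reduce coefficients mod 5: 2·t ≡ 0 (mod 5).
    The inverse of 2 mod 5 is 3 (since 2·3 = 6 = 1·5 + 1), so t ≡ 3·0 = 0 ≡ 0 (mod 5).
    Then x = 231 + 1287·0 = 231, valid modulo lcm(1287, 5) = 6435: x ≡ 231 (mod 6435).
Verify against each original: 231 mod 11 = 0, 231 mod 9 = 6, 231 mod 13 = 10, 231 mod 5 = 1.

x ≡ 231 (mod 6435).


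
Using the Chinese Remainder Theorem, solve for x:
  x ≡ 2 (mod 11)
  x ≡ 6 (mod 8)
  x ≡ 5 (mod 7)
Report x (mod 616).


Moduli 11, 8, 7 are pairwise coprime; by CRT there is a unique solution modulo M = 11 · 8 · 7 = 616.
Solve pairwise, accumulating the modulus:
  Start with x ≡ 2 (mod 11).
  Combine with x ≡ 6 (mod 8): since gcd(11, 8) = 1, we get a unique residue mod 88.
    Write x = 2 + 11·t and substitute into x ≡ 6 (mod 8): 11·t ≡ 6 − 2 = 4 (mod 8).
    Reduce coefficients mod 8: 3·t ≡ 4 (mod 8).
    The inverse of 3 mod 8 is 3 (since 3·3 = 9 = 1·8 + 1), so t ≡ 3·4 = 12 ≡ 4 (mod 8).
    Then x = 2 + 11·4 = 46, valid modulo lcm(11, 8) = 88: x ≡ 46 (mod 88).
  Combine with x ≡ 5 (mod 7): since gcd(88, 7) = 1, we get a unique residue mod 616.
    Write x = 46 + 88·t and substitute into x ≡ 5 (mod 7): 88·t ≡ 5 − 46 = -41 (mod 7).
    Reduce coefficients mod 7: 4·t ≡ 1 (mod 7).
    The inverse of 4 mod 7 is 2 (since 4·2 = 8 = 1·7 + 1), so t ≡ 2·1 = 2 ≡ 2 (mod 7).
    Then x = 46 + 88·2 = 222, valid modulo lcm(88, 7) = 616: x ≡ 222 (mod 616).
Verify: 222 mod 11 = 2 ✓, 222 mod 8 = 6 ✓, 222 mod 7 = 5 ✓.

x ≡ 222 (mod 616).


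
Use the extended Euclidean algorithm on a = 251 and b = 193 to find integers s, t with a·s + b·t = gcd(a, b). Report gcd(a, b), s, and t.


Euclidean algorithm on (251, 193) — divide until remainder is 0:
  251 = 1 · 193 + 58
  193 = 3 · 58 + 19
  58 = 3 · 19 + 1
  19 = 19 · 1 + 0
gcd(251, 193) = 1.
Track Bezout coefficients alongside the remainders: start with r₀ = 251 = a·1 + b·0 (s = 1, t = 0) and r₁ = 193 = a·0 + b·1 (s = 0, t = 1); each new remainder r_{k+1} = r_{k-1} − q_k·r_k inherits s_{k+1} = s_{k-1} − q_k·s_k, t_{k+1} = t_{k-1} − q_k·t_k, so r_k = a·s_k + b·t_k at every step:
  q = 1: r = 58, s = 1 − 1·0 = 1, t = 0 − 1·1 = -1  (check: 251·1 + 193·(-1) = 58)
  q = 3: r = 19, s = 0 − 3·1 = -3, t = 1 − 3·(-1) = 4  (check: 251·(-3) + 193·4 = 19)
  q = 3: r = 1, s = 1 − 3·(-3) = 10, t = -1 − 3·4 = -13  (check: 251·10 + 193·(-13) = 1)
The row with r = 1 (the gcd) gives the Bezout coefficients s = 10, t = -13.
Result: 251 · (10) + 193 · (-13) = 1.

gcd(251, 193) = 1; s = 10, t = -13 (check: 251·10 + 193·(-13) = 1).


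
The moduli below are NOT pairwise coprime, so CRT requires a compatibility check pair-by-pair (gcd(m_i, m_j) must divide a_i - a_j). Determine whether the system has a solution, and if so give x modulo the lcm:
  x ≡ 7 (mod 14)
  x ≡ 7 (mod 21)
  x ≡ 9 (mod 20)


Moduli 14, 21, 20 are not pairwise coprime, so CRT works modulo lcm(m_i) when all pairwise compatibility conditions hold.
Pairwise compatibility: gcd(m_i, m_j) must divide a_i - a_j for every pair.
Merge one congruence at a time:
  Start: x ≡ 7 (mod 14).
  Combine with x ≡ 7 (mod 21): gcd(14, 21) = 7; 7 - 7 = 0, which IS divisible by 7, so compatible.
    Write x = 7 + 14·t and substitute into x ≡ 7 (mod 21): 14·t ≡ 7 − 7 = 0 (mod 21).
    Divide the congruence (and modulus) by g = 7: 2·t ≡ 0 (mod 3).
    The inverse of 2 mod 3 is 2 (since 2·2 = 4 = 1·3 + 1), so t ≡ 2·0 = 0 ≡ 0 (mod 3).
    Then x = 7 + 14·0 = 7, valid modulo lcm(14, 21) = 42: x ≡ 7 (mod 42).
  Combine with x ≡ 9 (mod 20): gcd(42, 20) = 2; 9 - 7 = 2, which IS divisible by 2, so compatible.
    Write x = 7 + 42·t and substitute into x ≡ 9 (mod 20): 42·t ≡ 9 − 7 = 2 (mod 20).
    Divide the congruence (and modulus) by g = 2: 21·t ≡ 1 (mod 10).
    Reduce coefficients mod 10: 1·t ≡ 1 (mod 10).
    So t ≡ 1 (mod 10).
    Then x = 7 + 42·1 = 49, valid modulo lcm(42, 20) = 420: x ≡ 49 (mod 420).
Verify: 49 mod 14 = 7, 49 mod 21 = 7, 49 mod 20 = 9.

x ≡ 49 (mod 420).


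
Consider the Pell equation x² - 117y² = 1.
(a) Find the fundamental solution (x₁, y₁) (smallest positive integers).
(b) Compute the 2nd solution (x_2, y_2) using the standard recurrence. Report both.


Step 1: Find the fundamental solution (x₁, y₁) of x² - 117y² = 1.
  Expand √117 as a continued fraction. a₀ = ⌊√117⌋ = 10; iterate m_{k+1} = d_k·a_k − m_k, d_{k+1} = (117 − m_{k+1}²)/d_k, a_{k+1} = ⌊(a₀ + m_{k+1})/d_{k+1}⌋ (starting m₀ = 0, d₀ = 1), with convergents p_k = a_k·p_{k-1} + p_{k-2}, q_k = a_k·q_{k-1} + q_{k-2} (p₋₁ = 1, q₋₁ = 0):
  k = 0: a₀ = 10; p₀/q₀ = 10/1; p₀² − 117·q₀² = 100 − 117 = -17.
  k = 1: m = 10, d = 17, a = ⌊(10 + 10)/17⌋ = 1; p/q = (1·10 + 1)/(1·1 + 0) = 11/1; p² − 117·q² = 121 − 117 = 4.
  k = 2: m = 7, d = 4, a = ⌊(10 + 7)/4⌋ = 4; p/q = (4·11 + 10)/(4·1 + 1) = 54/5; p² − 117·q² = 2916 − 2925 = -9.
  k = 3: m = 9, d = 9, a = ⌊(10 + 9)/9⌋ = 2; p/q = (2·54 + 11)/(2·5 + 1) = 119/11; p² − 117·q² = 14161 − 14157 = 4.
  k = 4: m = 9, d = 4, a = ⌊(10 + 9)/4⌋ = 4; p/q = (4·119 + 54)/(4·11 + 5) = 530/49; p² − 117·q² = 280900 − 280917 = -17.
  k = 5: m = 7, d = 17, a = ⌊(10 + 7)/17⌋ = 1; p/q = (1·530 + 119)/(1·49 + 11) = 649/60; p² − 117·q² = 421201 − 421200 = 1.
  The first convergent with p² − 117·q² = 1 gives the fundamental solution (x₁, y₁) = (649, 60).
Step 2: Apply the recurrence (x_{n+1}, y_{n+1}) = (x₁x_n + 117y₁y_n, x₁y_n + y₁x_n) repeatedly.
  From (x_1, y_1) = (649, 60): x_2 = 649·649 + 117·60·60 = 842401; y_2 = 649·60 + 60·649 = 77880.
Step 3: Verify x_2² - 117·y_2² = 709639444801 - 709639444800 = 1 (should be 1). ✓

(x_1, y_1) = (649, 60); (x_2, y_2) = (842401, 77880).
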